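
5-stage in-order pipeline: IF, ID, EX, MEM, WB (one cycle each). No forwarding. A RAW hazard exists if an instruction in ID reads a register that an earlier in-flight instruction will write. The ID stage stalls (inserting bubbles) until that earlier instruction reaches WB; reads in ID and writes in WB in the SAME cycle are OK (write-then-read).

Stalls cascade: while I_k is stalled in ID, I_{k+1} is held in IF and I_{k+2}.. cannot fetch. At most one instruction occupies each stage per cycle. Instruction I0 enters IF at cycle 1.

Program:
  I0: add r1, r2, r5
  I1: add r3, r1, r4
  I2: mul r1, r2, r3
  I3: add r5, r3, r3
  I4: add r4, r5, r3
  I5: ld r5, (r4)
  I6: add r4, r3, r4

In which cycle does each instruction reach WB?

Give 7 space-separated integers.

Answer: 5 8 11 12 15 18 19

Derivation:
I0 add r1 <- r2,r5: IF@1 ID@2 stall=0 (-) EX@3 MEM@4 WB@5
I1 add r3 <- r1,r4: IF@2 ID@3 stall=2 (RAW on I0.r1 (WB@5)) EX@6 MEM@7 WB@8
I2 mul r1 <- r2,r3: IF@3 ID@6 stall=2 (RAW on I1.r3 (WB@8)) EX@9 MEM@10 WB@11
I3 add r5 <- r3,r3: IF@6 ID@9 stall=0 (-) EX@10 MEM@11 WB@12
I4 add r4 <- r5,r3: IF@9 ID@10 stall=2 (RAW on I3.r5 (WB@12)) EX@13 MEM@14 WB@15
I5 ld r5 <- r4: IF@10 ID@13 stall=2 (RAW on I4.r4 (WB@15)) EX@16 MEM@17 WB@18
I6 add r4 <- r3,r4: IF@13 ID@16 stall=0 (-) EX@17 MEM@18 WB@19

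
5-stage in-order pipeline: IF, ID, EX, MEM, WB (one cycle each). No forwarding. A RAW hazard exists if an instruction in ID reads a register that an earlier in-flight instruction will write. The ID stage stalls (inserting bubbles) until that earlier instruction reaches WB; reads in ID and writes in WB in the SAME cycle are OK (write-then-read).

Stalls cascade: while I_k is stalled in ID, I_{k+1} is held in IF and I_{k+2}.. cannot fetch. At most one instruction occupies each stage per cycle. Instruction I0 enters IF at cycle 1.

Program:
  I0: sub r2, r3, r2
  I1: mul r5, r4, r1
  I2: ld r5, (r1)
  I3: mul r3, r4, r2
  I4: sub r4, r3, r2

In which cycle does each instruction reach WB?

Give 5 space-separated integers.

Answer: 5 6 7 8 11

Derivation:
I0 sub r2 <- r3,r2: IF@1 ID@2 stall=0 (-) EX@3 MEM@4 WB@5
I1 mul r5 <- r4,r1: IF@2 ID@3 stall=0 (-) EX@4 MEM@5 WB@6
I2 ld r5 <- r1: IF@3 ID@4 stall=0 (-) EX@5 MEM@6 WB@7
I3 mul r3 <- r4,r2: IF@4 ID@5 stall=0 (-) EX@6 MEM@7 WB@8
I4 sub r4 <- r3,r2: IF@5 ID@6 stall=2 (RAW on I3.r3 (WB@8)) EX@9 MEM@10 WB@11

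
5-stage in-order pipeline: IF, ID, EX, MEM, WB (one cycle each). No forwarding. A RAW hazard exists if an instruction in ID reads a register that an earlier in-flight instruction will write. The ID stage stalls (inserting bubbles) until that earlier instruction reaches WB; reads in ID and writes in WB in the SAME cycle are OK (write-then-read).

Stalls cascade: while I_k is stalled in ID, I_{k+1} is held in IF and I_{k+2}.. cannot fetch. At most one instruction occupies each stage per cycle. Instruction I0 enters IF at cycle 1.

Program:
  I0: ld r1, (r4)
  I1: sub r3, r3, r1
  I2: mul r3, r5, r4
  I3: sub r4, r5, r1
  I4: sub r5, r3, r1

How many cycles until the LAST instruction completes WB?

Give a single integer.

Answer: 12

Derivation:
I0 ld r1 <- r4: IF@1 ID@2 stall=0 (-) EX@3 MEM@4 WB@5
I1 sub r3 <- r3,r1: IF@2 ID@3 stall=2 (RAW on I0.r1 (WB@5)) EX@6 MEM@7 WB@8
I2 mul r3 <- r5,r4: IF@3 ID@6 stall=0 (-) EX@7 MEM@8 WB@9
I3 sub r4 <- r5,r1: IF@6 ID@7 stall=0 (-) EX@8 MEM@9 WB@10
I4 sub r5 <- r3,r1: IF@7 ID@8 stall=1 (RAW on I2.r3 (WB@9)) EX@10 MEM@11 WB@12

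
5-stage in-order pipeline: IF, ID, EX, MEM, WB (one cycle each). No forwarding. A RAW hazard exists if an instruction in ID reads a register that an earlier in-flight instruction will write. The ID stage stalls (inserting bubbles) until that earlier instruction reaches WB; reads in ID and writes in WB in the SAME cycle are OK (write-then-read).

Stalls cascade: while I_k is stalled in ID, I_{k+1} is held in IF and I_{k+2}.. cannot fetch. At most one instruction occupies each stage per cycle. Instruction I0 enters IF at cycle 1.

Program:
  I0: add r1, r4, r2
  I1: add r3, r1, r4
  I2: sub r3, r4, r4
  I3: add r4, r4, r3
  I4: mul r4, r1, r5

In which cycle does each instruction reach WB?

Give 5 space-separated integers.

I0 add r1 <- r4,r2: IF@1 ID@2 stall=0 (-) EX@3 MEM@4 WB@5
I1 add r3 <- r1,r4: IF@2 ID@3 stall=2 (RAW on I0.r1 (WB@5)) EX@6 MEM@7 WB@8
I2 sub r3 <- r4,r4: IF@3 ID@6 stall=0 (-) EX@7 MEM@8 WB@9
I3 add r4 <- r4,r3: IF@6 ID@7 stall=2 (RAW on I2.r3 (WB@9)) EX@10 MEM@11 WB@12
I4 mul r4 <- r1,r5: IF@7 ID@10 stall=0 (-) EX@11 MEM@12 WB@13

Answer: 5 8 9 12 13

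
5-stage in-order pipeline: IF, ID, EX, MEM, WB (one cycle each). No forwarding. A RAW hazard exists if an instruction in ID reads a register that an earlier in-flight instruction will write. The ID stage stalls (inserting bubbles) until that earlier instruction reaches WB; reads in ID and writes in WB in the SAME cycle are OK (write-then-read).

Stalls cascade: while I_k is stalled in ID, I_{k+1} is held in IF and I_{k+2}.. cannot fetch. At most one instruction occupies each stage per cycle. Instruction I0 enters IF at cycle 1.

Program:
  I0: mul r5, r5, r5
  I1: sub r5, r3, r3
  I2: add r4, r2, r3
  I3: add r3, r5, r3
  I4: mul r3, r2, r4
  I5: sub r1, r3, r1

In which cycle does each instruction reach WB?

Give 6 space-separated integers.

Answer: 5 6 7 9 10 13

Derivation:
I0 mul r5 <- r5,r5: IF@1 ID@2 stall=0 (-) EX@3 MEM@4 WB@5
I1 sub r5 <- r3,r3: IF@2 ID@3 stall=0 (-) EX@4 MEM@5 WB@6
I2 add r4 <- r2,r3: IF@3 ID@4 stall=0 (-) EX@5 MEM@6 WB@7
I3 add r3 <- r5,r3: IF@4 ID@5 stall=1 (RAW on I1.r5 (WB@6)) EX@7 MEM@8 WB@9
I4 mul r3 <- r2,r4: IF@5 ID@7 stall=0 (-) EX@8 MEM@9 WB@10
I5 sub r1 <- r3,r1: IF@7 ID@8 stall=2 (RAW on I4.r3 (WB@10)) EX@11 MEM@12 WB@13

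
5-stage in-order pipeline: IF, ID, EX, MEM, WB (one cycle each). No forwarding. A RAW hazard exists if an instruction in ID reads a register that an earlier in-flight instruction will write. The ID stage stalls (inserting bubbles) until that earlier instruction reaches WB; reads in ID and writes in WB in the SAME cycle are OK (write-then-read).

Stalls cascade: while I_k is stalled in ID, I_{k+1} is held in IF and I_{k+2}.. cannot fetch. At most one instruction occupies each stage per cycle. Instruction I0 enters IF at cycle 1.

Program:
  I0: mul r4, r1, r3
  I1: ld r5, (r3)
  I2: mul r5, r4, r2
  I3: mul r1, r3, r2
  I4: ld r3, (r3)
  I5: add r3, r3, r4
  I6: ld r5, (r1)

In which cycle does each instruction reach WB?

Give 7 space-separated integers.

Answer: 5 6 8 9 10 13 14

Derivation:
I0 mul r4 <- r1,r3: IF@1 ID@2 stall=0 (-) EX@3 MEM@4 WB@5
I1 ld r5 <- r3: IF@2 ID@3 stall=0 (-) EX@4 MEM@5 WB@6
I2 mul r5 <- r4,r2: IF@3 ID@4 stall=1 (RAW on I0.r4 (WB@5)) EX@6 MEM@7 WB@8
I3 mul r1 <- r3,r2: IF@4 ID@6 stall=0 (-) EX@7 MEM@8 WB@9
I4 ld r3 <- r3: IF@6 ID@7 stall=0 (-) EX@8 MEM@9 WB@10
I5 add r3 <- r3,r4: IF@7 ID@8 stall=2 (RAW on I4.r3 (WB@10)) EX@11 MEM@12 WB@13
I6 ld r5 <- r1: IF@8 ID@11 stall=0 (-) EX@12 MEM@13 WB@14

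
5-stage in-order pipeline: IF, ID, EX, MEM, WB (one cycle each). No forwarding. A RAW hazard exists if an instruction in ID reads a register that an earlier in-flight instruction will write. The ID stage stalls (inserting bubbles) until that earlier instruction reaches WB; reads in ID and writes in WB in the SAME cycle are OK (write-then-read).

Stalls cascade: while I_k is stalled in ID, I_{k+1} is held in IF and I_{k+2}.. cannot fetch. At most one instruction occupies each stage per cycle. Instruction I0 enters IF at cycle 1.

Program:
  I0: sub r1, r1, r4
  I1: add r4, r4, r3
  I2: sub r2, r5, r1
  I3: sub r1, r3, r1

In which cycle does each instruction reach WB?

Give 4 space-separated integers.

Answer: 5 6 8 9

Derivation:
I0 sub r1 <- r1,r4: IF@1 ID@2 stall=0 (-) EX@3 MEM@4 WB@5
I1 add r4 <- r4,r3: IF@2 ID@3 stall=0 (-) EX@4 MEM@5 WB@6
I2 sub r2 <- r5,r1: IF@3 ID@4 stall=1 (RAW on I0.r1 (WB@5)) EX@6 MEM@7 WB@8
I3 sub r1 <- r3,r1: IF@4 ID@6 stall=0 (-) EX@7 MEM@8 WB@9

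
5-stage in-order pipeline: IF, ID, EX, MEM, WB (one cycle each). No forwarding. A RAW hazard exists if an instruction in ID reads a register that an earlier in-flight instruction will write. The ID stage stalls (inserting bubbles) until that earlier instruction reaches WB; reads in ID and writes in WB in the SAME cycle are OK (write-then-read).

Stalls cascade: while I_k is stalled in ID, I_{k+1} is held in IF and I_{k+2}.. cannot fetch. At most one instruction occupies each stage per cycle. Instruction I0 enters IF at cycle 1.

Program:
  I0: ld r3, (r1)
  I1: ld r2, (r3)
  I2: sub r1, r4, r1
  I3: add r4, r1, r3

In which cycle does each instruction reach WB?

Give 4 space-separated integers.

I0 ld r3 <- r1: IF@1 ID@2 stall=0 (-) EX@3 MEM@4 WB@5
I1 ld r2 <- r3: IF@2 ID@3 stall=2 (RAW on I0.r3 (WB@5)) EX@6 MEM@7 WB@8
I2 sub r1 <- r4,r1: IF@3 ID@6 stall=0 (-) EX@7 MEM@8 WB@9
I3 add r4 <- r1,r3: IF@6 ID@7 stall=2 (RAW on I2.r1 (WB@9)) EX@10 MEM@11 WB@12

Answer: 5 8 9 12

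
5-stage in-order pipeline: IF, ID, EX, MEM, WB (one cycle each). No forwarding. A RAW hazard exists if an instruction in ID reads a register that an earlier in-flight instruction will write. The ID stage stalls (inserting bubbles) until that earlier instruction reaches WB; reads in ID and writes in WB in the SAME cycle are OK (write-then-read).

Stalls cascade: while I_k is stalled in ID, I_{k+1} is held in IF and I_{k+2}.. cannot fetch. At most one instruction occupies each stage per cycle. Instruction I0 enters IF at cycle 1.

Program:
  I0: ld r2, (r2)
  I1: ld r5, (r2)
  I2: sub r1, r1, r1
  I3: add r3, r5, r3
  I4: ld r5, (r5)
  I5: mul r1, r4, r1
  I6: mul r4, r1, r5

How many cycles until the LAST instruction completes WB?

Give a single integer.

Answer: 16

Derivation:
I0 ld r2 <- r2: IF@1 ID@2 stall=0 (-) EX@3 MEM@4 WB@5
I1 ld r5 <- r2: IF@2 ID@3 stall=2 (RAW on I0.r2 (WB@5)) EX@6 MEM@7 WB@8
I2 sub r1 <- r1,r1: IF@3 ID@6 stall=0 (-) EX@7 MEM@8 WB@9
I3 add r3 <- r5,r3: IF@6 ID@7 stall=1 (RAW on I1.r5 (WB@8)) EX@9 MEM@10 WB@11
I4 ld r5 <- r5: IF@7 ID@9 stall=0 (-) EX@10 MEM@11 WB@12
I5 mul r1 <- r4,r1: IF@9 ID@10 stall=0 (-) EX@11 MEM@12 WB@13
I6 mul r4 <- r1,r5: IF@10 ID@11 stall=2 (RAW on I5.r1 (WB@13)) EX@14 MEM@15 WB@16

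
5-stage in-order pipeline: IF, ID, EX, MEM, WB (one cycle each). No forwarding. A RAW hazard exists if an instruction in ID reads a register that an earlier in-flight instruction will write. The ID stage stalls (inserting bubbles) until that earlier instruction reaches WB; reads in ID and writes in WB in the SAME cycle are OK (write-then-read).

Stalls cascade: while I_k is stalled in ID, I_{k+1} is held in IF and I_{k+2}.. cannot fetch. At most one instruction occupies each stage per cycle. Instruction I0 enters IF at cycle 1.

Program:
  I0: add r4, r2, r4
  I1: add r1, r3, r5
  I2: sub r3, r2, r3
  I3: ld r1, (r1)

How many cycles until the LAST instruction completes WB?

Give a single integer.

I0 add r4 <- r2,r4: IF@1 ID@2 stall=0 (-) EX@3 MEM@4 WB@5
I1 add r1 <- r3,r5: IF@2 ID@3 stall=0 (-) EX@4 MEM@5 WB@6
I2 sub r3 <- r2,r3: IF@3 ID@4 stall=0 (-) EX@5 MEM@6 WB@7
I3 ld r1 <- r1: IF@4 ID@5 stall=1 (RAW on I1.r1 (WB@6)) EX@7 MEM@8 WB@9

Answer: 9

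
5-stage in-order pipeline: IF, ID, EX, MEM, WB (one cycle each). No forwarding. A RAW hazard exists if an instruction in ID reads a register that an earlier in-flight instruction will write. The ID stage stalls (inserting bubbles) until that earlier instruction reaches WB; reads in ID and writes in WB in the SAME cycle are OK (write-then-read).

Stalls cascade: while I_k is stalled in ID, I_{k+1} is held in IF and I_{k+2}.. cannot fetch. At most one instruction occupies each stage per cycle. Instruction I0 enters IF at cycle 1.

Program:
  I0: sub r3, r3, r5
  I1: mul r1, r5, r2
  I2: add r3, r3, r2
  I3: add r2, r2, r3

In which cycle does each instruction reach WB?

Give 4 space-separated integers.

Answer: 5 6 8 11

Derivation:
I0 sub r3 <- r3,r5: IF@1 ID@2 stall=0 (-) EX@3 MEM@4 WB@5
I1 mul r1 <- r5,r2: IF@2 ID@3 stall=0 (-) EX@4 MEM@5 WB@6
I2 add r3 <- r3,r2: IF@3 ID@4 stall=1 (RAW on I0.r3 (WB@5)) EX@6 MEM@7 WB@8
I3 add r2 <- r2,r3: IF@4 ID@6 stall=2 (RAW on I2.r3 (WB@8)) EX@9 MEM@10 WB@11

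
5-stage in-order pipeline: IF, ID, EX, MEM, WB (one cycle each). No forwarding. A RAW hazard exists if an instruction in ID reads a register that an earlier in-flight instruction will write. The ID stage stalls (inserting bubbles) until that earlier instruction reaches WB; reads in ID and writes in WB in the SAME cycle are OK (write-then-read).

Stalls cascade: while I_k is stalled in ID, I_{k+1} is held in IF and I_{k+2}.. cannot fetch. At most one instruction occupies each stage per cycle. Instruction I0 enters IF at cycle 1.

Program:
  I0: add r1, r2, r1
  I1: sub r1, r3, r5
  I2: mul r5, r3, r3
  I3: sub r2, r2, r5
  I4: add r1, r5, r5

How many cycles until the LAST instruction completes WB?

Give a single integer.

Answer: 11

Derivation:
I0 add r1 <- r2,r1: IF@1 ID@2 stall=0 (-) EX@3 MEM@4 WB@5
I1 sub r1 <- r3,r5: IF@2 ID@3 stall=0 (-) EX@4 MEM@5 WB@6
I2 mul r5 <- r3,r3: IF@3 ID@4 stall=0 (-) EX@5 MEM@6 WB@7
I3 sub r2 <- r2,r5: IF@4 ID@5 stall=2 (RAW on I2.r5 (WB@7)) EX@8 MEM@9 WB@10
I4 add r1 <- r5,r5: IF@5 ID@8 stall=0 (-) EX@9 MEM@10 WB@11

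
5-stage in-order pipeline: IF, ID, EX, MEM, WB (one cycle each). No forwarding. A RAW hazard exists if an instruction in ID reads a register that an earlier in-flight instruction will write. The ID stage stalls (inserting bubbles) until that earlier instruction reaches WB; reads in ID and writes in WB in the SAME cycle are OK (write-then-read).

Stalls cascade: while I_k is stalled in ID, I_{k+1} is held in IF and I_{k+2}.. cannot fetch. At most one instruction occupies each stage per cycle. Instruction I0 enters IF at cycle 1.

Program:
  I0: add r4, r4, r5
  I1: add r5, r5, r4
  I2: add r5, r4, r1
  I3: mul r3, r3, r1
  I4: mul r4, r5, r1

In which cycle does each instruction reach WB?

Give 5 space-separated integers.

Answer: 5 8 9 10 12

Derivation:
I0 add r4 <- r4,r5: IF@1 ID@2 stall=0 (-) EX@3 MEM@4 WB@5
I1 add r5 <- r5,r4: IF@2 ID@3 stall=2 (RAW on I0.r4 (WB@5)) EX@6 MEM@7 WB@8
I2 add r5 <- r4,r1: IF@3 ID@6 stall=0 (-) EX@7 MEM@8 WB@9
I3 mul r3 <- r3,r1: IF@6 ID@7 stall=0 (-) EX@8 MEM@9 WB@10
I4 mul r4 <- r5,r1: IF@7 ID@8 stall=1 (RAW on I2.r5 (WB@9)) EX@10 MEM@11 WB@12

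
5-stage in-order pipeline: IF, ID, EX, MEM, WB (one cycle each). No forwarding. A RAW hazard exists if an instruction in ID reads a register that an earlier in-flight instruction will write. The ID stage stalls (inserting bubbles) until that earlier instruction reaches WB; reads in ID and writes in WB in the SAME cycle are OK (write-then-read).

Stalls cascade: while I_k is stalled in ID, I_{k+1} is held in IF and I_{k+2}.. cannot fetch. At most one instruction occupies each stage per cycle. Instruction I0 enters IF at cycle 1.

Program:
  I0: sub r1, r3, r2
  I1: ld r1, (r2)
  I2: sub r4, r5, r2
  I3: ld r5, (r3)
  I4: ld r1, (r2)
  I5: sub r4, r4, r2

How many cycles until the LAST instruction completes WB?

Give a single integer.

I0 sub r1 <- r3,r2: IF@1 ID@2 stall=0 (-) EX@3 MEM@4 WB@5
I1 ld r1 <- r2: IF@2 ID@3 stall=0 (-) EX@4 MEM@5 WB@6
I2 sub r4 <- r5,r2: IF@3 ID@4 stall=0 (-) EX@5 MEM@6 WB@7
I3 ld r5 <- r3: IF@4 ID@5 stall=0 (-) EX@6 MEM@7 WB@8
I4 ld r1 <- r2: IF@5 ID@6 stall=0 (-) EX@7 MEM@8 WB@9
I5 sub r4 <- r4,r2: IF@6 ID@7 stall=0 (-) EX@8 MEM@9 WB@10

Answer: 10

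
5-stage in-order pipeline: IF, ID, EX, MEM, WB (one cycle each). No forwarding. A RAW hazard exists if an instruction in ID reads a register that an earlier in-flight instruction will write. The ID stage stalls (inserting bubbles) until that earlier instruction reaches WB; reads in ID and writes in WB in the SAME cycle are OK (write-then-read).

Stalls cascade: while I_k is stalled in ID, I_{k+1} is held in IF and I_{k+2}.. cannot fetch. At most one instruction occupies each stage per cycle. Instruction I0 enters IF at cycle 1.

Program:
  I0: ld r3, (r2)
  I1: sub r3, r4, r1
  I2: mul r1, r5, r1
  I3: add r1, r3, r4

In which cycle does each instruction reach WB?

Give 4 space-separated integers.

I0 ld r3 <- r2: IF@1 ID@2 stall=0 (-) EX@3 MEM@4 WB@5
I1 sub r3 <- r4,r1: IF@2 ID@3 stall=0 (-) EX@4 MEM@5 WB@6
I2 mul r1 <- r5,r1: IF@3 ID@4 stall=0 (-) EX@5 MEM@6 WB@7
I3 add r1 <- r3,r4: IF@4 ID@5 stall=1 (RAW on I1.r3 (WB@6)) EX@7 MEM@8 WB@9

Answer: 5 6 7 9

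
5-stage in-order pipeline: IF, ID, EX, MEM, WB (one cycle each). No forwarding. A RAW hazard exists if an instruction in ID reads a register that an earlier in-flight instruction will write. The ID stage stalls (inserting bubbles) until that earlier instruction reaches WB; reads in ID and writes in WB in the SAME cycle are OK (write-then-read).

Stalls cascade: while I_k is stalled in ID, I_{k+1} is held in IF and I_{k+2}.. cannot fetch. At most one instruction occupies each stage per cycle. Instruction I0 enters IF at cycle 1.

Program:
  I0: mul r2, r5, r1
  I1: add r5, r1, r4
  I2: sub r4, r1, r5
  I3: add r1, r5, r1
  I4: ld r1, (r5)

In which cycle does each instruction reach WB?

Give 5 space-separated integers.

Answer: 5 6 9 10 11

Derivation:
I0 mul r2 <- r5,r1: IF@1 ID@2 stall=0 (-) EX@3 MEM@4 WB@5
I1 add r5 <- r1,r4: IF@2 ID@3 stall=0 (-) EX@4 MEM@5 WB@6
I2 sub r4 <- r1,r5: IF@3 ID@4 stall=2 (RAW on I1.r5 (WB@6)) EX@7 MEM@8 WB@9
I3 add r1 <- r5,r1: IF@4 ID@7 stall=0 (-) EX@8 MEM@9 WB@10
I4 ld r1 <- r5: IF@7 ID@8 stall=0 (-) EX@9 MEM@10 WB@11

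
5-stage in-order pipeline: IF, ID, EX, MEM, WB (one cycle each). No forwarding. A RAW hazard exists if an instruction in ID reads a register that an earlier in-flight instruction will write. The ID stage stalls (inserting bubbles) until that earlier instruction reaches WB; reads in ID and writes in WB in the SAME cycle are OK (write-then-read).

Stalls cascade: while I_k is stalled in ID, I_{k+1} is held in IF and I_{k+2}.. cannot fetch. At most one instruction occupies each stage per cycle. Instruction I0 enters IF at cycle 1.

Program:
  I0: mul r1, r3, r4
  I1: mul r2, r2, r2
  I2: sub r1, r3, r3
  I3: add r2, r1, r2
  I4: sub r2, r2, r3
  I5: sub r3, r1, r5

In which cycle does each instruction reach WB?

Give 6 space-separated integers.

Answer: 5 6 7 10 13 14

Derivation:
I0 mul r1 <- r3,r4: IF@1 ID@2 stall=0 (-) EX@3 MEM@4 WB@5
I1 mul r2 <- r2,r2: IF@2 ID@3 stall=0 (-) EX@4 MEM@5 WB@6
I2 sub r1 <- r3,r3: IF@3 ID@4 stall=0 (-) EX@5 MEM@6 WB@7
I3 add r2 <- r1,r2: IF@4 ID@5 stall=2 (RAW on I2.r1 (WB@7)) EX@8 MEM@9 WB@10
I4 sub r2 <- r2,r3: IF@5 ID@8 stall=2 (RAW on I3.r2 (WB@10)) EX@11 MEM@12 WB@13
I5 sub r3 <- r1,r5: IF@8 ID@11 stall=0 (-) EX@12 MEM@13 WB@14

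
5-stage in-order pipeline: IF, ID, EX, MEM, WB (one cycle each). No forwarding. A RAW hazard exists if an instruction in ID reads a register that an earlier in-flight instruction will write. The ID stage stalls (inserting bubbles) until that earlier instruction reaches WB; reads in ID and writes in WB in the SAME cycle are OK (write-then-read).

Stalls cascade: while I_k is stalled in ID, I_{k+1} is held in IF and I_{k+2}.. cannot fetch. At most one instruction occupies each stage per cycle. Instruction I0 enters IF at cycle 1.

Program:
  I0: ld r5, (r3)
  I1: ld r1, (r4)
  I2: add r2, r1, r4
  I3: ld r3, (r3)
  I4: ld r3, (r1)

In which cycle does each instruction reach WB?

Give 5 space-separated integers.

Answer: 5 6 9 10 11

Derivation:
I0 ld r5 <- r3: IF@1 ID@2 stall=0 (-) EX@3 MEM@4 WB@5
I1 ld r1 <- r4: IF@2 ID@3 stall=0 (-) EX@4 MEM@5 WB@6
I2 add r2 <- r1,r4: IF@3 ID@4 stall=2 (RAW on I1.r1 (WB@6)) EX@7 MEM@8 WB@9
I3 ld r3 <- r3: IF@4 ID@7 stall=0 (-) EX@8 MEM@9 WB@10
I4 ld r3 <- r1: IF@7 ID@8 stall=0 (-) EX@9 MEM@10 WB@11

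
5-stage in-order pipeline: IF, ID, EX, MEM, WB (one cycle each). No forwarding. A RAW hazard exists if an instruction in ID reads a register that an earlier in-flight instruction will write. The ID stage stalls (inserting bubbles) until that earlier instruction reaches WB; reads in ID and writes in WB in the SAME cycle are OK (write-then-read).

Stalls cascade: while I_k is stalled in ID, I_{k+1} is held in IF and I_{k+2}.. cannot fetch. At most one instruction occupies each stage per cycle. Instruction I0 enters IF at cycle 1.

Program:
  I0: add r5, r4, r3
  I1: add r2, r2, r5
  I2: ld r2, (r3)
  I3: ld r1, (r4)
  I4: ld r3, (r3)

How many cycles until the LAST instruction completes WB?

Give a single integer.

I0 add r5 <- r4,r3: IF@1 ID@2 stall=0 (-) EX@3 MEM@4 WB@5
I1 add r2 <- r2,r5: IF@2 ID@3 stall=2 (RAW on I0.r5 (WB@5)) EX@6 MEM@7 WB@8
I2 ld r2 <- r3: IF@3 ID@6 stall=0 (-) EX@7 MEM@8 WB@9
I3 ld r1 <- r4: IF@6 ID@7 stall=0 (-) EX@8 MEM@9 WB@10
I4 ld r3 <- r3: IF@7 ID@8 stall=0 (-) EX@9 MEM@10 WB@11

Answer: 11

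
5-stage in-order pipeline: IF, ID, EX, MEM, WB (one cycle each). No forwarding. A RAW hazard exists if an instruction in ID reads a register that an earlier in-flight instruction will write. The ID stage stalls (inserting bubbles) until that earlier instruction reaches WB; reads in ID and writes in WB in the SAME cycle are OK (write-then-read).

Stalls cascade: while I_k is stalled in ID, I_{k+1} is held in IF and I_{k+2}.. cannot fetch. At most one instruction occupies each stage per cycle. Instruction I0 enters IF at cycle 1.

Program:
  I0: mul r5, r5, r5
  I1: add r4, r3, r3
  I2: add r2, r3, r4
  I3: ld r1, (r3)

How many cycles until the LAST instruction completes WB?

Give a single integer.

Answer: 10

Derivation:
I0 mul r5 <- r5,r5: IF@1 ID@2 stall=0 (-) EX@3 MEM@4 WB@5
I1 add r4 <- r3,r3: IF@2 ID@3 stall=0 (-) EX@4 MEM@5 WB@6
I2 add r2 <- r3,r4: IF@3 ID@4 stall=2 (RAW on I1.r4 (WB@6)) EX@7 MEM@8 WB@9
I3 ld r1 <- r3: IF@4 ID@7 stall=0 (-) EX@8 MEM@9 WB@10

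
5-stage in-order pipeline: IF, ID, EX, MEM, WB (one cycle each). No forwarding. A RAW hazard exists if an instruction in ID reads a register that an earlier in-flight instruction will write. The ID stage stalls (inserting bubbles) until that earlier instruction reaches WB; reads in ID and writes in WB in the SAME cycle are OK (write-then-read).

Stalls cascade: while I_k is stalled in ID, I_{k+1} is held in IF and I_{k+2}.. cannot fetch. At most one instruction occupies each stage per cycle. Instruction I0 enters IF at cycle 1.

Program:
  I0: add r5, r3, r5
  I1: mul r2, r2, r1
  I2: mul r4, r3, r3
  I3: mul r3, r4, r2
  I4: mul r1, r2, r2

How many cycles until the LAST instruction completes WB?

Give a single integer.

Answer: 11

Derivation:
I0 add r5 <- r3,r5: IF@1 ID@2 stall=0 (-) EX@3 MEM@4 WB@5
I1 mul r2 <- r2,r1: IF@2 ID@3 stall=0 (-) EX@4 MEM@5 WB@6
I2 mul r4 <- r3,r3: IF@3 ID@4 stall=0 (-) EX@5 MEM@6 WB@7
I3 mul r3 <- r4,r2: IF@4 ID@5 stall=2 (RAW on I2.r4 (WB@7)) EX@8 MEM@9 WB@10
I4 mul r1 <- r2,r2: IF@5 ID@8 stall=0 (-) EX@9 MEM@10 WB@11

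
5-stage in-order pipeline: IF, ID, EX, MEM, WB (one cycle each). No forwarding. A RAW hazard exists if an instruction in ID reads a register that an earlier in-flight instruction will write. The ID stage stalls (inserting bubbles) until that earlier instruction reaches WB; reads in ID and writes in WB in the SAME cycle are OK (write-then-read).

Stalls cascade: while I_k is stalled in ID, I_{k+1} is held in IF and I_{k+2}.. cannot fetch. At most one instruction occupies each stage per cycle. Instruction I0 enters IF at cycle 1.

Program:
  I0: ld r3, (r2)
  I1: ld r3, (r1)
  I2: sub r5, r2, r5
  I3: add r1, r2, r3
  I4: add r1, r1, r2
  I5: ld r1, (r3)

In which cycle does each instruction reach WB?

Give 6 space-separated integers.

Answer: 5 6 7 9 12 13

Derivation:
I0 ld r3 <- r2: IF@1 ID@2 stall=0 (-) EX@3 MEM@4 WB@5
I1 ld r3 <- r1: IF@2 ID@3 stall=0 (-) EX@4 MEM@5 WB@6
I2 sub r5 <- r2,r5: IF@3 ID@4 stall=0 (-) EX@5 MEM@6 WB@7
I3 add r1 <- r2,r3: IF@4 ID@5 stall=1 (RAW on I1.r3 (WB@6)) EX@7 MEM@8 WB@9
I4 add r1 <- r1,r2: IF@5 ID@7 stall=2 (RAW on I3.r1 (WB@9)) EX@10 MEM@11 WB@12
I5 ld r1 <- r3: IF@7 ID@10 stall=0 (-) EX@11 MEM@12 WB@13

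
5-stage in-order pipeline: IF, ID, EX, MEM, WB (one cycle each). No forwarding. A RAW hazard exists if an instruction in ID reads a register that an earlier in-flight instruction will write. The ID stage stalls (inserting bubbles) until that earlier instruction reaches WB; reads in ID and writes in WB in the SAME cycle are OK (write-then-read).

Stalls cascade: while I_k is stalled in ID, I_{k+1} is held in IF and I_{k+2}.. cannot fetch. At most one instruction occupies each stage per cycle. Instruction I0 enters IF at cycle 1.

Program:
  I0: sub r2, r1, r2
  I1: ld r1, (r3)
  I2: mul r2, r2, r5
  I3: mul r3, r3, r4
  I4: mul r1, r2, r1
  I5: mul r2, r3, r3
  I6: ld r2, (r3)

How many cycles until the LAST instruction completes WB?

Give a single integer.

Answer: 13

Derivation:
I0 sub r2 <- r1,r2: IF@1 ID@2 stall=0 (-) EX@3 MEM@4 WB@5
I1 ld r1 <- r3: IF@2 ID@3 stall=0 (-) EX@4 MEM@5 WB@6
I2 mul r2 <- r2,r5: IF@3 ID@4 stall=1 (RAW on I0.r2 (WB@5)) EX@6 MEM@7 WB@8
I3 mul r3 <- r3,r4: IF@4 ID@6 stall=0 (-) EX@7 MEM@8 WB@9
I4 mul r1 <- r2,r1: IF@6 ID@7 stall=1 (RAW on I2.r2 (WB@8)) EX@9 MEM@10 WB@11
I5 mul r2 <- r3,r3: IF@7 ID@9 stall=0 (-) EX@10 MEM@11 WB@12
I6 ld r2 <- r3: IF@9 ID@10 stall=0 (-) EX@11 MEM@12 WB@13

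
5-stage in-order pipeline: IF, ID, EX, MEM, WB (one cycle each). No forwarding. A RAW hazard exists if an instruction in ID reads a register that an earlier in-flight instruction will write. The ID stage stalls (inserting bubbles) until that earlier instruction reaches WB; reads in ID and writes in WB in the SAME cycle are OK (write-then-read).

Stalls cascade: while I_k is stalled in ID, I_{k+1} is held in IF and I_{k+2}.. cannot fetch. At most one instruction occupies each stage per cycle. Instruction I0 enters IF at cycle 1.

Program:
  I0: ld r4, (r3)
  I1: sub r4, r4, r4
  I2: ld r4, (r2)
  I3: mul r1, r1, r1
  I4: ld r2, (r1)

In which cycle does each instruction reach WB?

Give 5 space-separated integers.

I0 ld r4 <- r3: IF@1 ID@2 stall=0 (-) EX@3 MEM@4 WB@5
I1 sub r4 <- r4,r4: IF@2 ID@3 stall=2 (RAW on I0.r4 (WB@5)) EX@6 MEM@7 WB@8
I2 ld r4 <- r2: IF@3 ID@6 stall=0 (-) EX@7 MEM@8 WB@9
I3 mul r1 <- r1,r1: IF@6 ID@7 stall=0 (-) EX@8 MEM@9 WB@10
I4 ld r2 <- r1: IF@7 ID@8 stall=2 (RAW on I3.r1 (WB@10)) EX@11 MEM@12 WB@13

Answer: 5 8 9 10 13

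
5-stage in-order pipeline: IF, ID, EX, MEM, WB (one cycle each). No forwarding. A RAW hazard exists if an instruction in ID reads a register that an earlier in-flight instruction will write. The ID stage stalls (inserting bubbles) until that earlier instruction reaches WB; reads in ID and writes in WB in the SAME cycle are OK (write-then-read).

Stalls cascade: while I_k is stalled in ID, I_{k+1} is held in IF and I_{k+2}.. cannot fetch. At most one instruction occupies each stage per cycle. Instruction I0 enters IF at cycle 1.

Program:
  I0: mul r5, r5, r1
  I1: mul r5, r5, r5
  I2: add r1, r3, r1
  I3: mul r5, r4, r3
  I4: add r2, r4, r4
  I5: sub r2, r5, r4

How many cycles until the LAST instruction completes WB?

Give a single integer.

Answer: 13

Derivation:
I0 mul r5 <- r5,r1: IF@1 ID@2 stall=0 (-) EX@3 MEM@4 WB@5
I1 mul r5 <- r5,r5: IF@2 ID@3 stall=2 (RAW on I0.r5 (WB@5)) EX@6 MEM@7 WB@8
I2 add r1 <- r3,r1: IF@3 ID@6 stall=0 (-) EX@7 MEM@8 WB@9
I3 mul r5 <- r4,r3: IF@6 ID@7 stall=0 (-) EX@8 MEM@9 WB@10
I4 add r2 <- r4,r4: IF@7 ID@8 stall=0 (-) EX@9 MEM@10 WB@11
I5 sub r2 <- r5,r4: IF@8 ID@9 stall=1 (RAW on I3.r5 (WB@10)) EX@11 MEM@12 WB@13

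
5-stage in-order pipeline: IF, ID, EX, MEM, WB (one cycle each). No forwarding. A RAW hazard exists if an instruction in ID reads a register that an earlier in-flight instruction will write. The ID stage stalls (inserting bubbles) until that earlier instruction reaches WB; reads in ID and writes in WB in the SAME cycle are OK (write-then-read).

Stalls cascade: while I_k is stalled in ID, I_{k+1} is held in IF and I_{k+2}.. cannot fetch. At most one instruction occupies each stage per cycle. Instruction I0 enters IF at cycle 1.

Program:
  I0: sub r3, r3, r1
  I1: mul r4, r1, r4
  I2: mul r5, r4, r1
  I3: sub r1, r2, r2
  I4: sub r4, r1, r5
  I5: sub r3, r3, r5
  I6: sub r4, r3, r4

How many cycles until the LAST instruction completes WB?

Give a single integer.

I0 sub r3 <- r3,r1: IF@1 ID@2 stall=0 (-) EX@3 MEM@4 WB@5
I1 mul r4 <- r1,r4: IF@2 ID@3 stall=0 (-) EX@4 MEM@5 WB@6
I2 mul r5 <- r4,r1: IF@3 ID@4 stall=2 (RAW on I1.r4 (WB@6)) EX@7 MEM@8 WB@9
I3 sub r1 <- r2,r2: IF@4 ID@7 stall=0 (-) EX@8 MEM@9 WB@10
I4 sub r4 <- r1,r5: IF@7 ID@8 stall=2 (RAW on I3.r1 (WB@10)) EX@11 MEM@12 WB@13
I5 sub r3 <- r3,r5: IF@8 ID@11 stall=0 (-) EX@12 MEM@13 WB@14
I6 sub r4 <- r3,r4: IF@11 ID@12 stall=2 (RAW on I5.r3 (WB@14)) EX@15 MEM@16 WB@17

Answer: 17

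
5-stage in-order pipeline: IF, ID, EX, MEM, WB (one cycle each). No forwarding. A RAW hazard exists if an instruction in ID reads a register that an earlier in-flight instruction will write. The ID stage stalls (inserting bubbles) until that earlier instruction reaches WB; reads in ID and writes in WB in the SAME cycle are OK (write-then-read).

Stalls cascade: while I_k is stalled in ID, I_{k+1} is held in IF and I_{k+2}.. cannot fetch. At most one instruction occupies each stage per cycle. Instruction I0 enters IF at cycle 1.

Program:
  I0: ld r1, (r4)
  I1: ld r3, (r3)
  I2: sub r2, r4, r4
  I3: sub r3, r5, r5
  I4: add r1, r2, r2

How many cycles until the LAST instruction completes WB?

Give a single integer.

I0 ld r1 <- r4: IF@1 ID@2 stall=0 (-) EX@3 MEM@4 WB@5
I1 ld r3 <- r3: IF@2 ID@3 stall=0 (-) EX@4 MEM@5 WB@6
I2 sub r2 <- r4,r4: IF@3 ID@4 stall=0 (-) EX@5 MEM@6 WB@7
I3 sub r3 <- r5,r5: IF@4 ID@5 stall=0 (-) EX@6 MEM@7 WB@8
I4 add r1 <- r2,r2: IF@5 ID@6 stall=1 (RAW on I2.r2 (WB@7)) EX@8 MEM@9 WB@10

Answer: 10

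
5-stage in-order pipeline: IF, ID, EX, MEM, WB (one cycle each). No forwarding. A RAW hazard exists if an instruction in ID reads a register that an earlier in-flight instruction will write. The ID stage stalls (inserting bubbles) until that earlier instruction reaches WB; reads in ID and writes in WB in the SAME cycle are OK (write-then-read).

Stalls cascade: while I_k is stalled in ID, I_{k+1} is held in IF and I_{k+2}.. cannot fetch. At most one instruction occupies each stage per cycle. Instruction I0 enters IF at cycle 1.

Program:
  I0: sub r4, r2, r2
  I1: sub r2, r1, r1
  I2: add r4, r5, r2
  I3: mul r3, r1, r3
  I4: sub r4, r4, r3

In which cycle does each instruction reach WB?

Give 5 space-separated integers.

Answer: 5 6 9 10 13

Derivation:
I0 sub r4 <- r2,r2: IF@1 ID@2 stall=0 (-) EX@3 MEM@4 WB@5
I1 sub r2 <- r1,r1: IF@2 ID@3 stall=0 (-) EX@4 MEM@5 WB@6
I2 add r4 <- r5,r2: IF@3 ID@4 stall=2 (RAW on I1.r2 (WB@6)) EX@7 MEM@8 WB@9
I3 mul r3 <- r1,r3: IF@4 ID@7 stall=0 (-) EX@8 MEM@9 WB@10
I4 sub r4 <- r4,r3: IF@7 ID@8 stall=2 (RAW on I3.r3 (WB@10)) EX@11 MEM@12 WB@13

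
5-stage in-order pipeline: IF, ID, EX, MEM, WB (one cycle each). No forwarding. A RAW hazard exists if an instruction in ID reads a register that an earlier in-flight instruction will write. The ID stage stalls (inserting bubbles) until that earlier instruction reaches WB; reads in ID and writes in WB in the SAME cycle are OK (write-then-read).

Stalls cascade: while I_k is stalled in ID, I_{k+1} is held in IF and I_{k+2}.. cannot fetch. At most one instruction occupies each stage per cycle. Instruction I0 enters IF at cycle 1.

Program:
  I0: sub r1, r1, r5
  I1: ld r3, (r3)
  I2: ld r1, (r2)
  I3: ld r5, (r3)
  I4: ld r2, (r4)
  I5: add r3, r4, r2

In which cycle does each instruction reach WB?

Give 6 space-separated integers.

I0 sub r1 <- r1,r5: IF@1 ID@2 stall=0 (-) EX@3 MEM@4 WB@5
I1 ld r3 <- r3: IF@2 ID@3 stall=0 (-) EX@4 MEM@5 WB@6
I2 ld r1 <- r2: IF@3 ID@4 stall=0 (-) EX@5 MEM@6 WB@7
I3 ld r5 <- r3: IF@4 ID@5 stall=1 (RAW on I1.r3 (WB@6)) EX@7 MEM@8 WB@9
I4 ld r2 <- r4: IF@5 ID@7 stall=0 (-) EX@8 MEM@9 WB@10
I5 add r3 <- r4,r2: IF@7 ID@8 stall=2 (RAW on I4.r2 (WB@10)) EX@11 MEM@12 WB@13

Answer: 5 6 7 9 10 13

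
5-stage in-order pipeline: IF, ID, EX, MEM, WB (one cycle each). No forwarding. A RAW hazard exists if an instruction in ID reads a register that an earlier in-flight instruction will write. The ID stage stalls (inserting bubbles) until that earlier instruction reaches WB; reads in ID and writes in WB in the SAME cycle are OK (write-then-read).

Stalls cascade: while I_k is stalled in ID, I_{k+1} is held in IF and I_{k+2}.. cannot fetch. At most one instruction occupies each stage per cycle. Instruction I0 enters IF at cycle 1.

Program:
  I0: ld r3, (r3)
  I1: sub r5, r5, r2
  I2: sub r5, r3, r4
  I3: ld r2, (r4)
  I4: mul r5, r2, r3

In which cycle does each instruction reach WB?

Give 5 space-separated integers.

Answer: 5 6 8 9 12

Derivation:
I0 ld r3 <- r3: IF@1 ID@2 stall=0 (-) EX@3 MEM@4 WB@5
I1 sub r5 <- r5,r2: IF@2 ID@3 stall=0 (-) EX@4 MEM@5 WB@6
I2 sub r5 <- r3,r4: IF@3 ID@4 stall=1 (RAW on I0.r3 (WB@5)) EX@6 MEM@7 WB@8
I3 ld r2 <- r4: IF@4 ID@6 stall=0 (-) EX@7 MEM@8 WB@9
I4 mul r5 <- r2,r3: IF@6 ID@7 stall=2 (RAW on I3.r2 (WB@9)) EX@10 MEM@11 WB@12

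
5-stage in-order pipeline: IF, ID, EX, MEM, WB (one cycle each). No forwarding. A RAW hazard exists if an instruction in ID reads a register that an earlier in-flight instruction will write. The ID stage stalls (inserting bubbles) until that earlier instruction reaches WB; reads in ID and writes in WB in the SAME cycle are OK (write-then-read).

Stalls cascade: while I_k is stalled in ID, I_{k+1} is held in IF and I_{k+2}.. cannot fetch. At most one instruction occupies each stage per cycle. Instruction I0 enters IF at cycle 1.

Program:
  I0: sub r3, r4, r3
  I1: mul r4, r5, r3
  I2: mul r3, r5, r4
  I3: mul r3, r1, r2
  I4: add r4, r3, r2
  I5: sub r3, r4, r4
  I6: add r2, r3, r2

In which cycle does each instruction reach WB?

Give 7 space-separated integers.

I0 sub r3 <- r4,r3: IF@1 ID@2 stall=0 (-) EX@3 MEM@4 WB@5
I1 mul r4 <- r5,r3: IF@2 ID@3 stall=2 (RAW on I0.r3 (WB@5)) EX@6 MEM@7 WB@8
I2 mul r3 <- r5,r4: IF@3 ID@6 stall=2 (RAW on I1.r4 (WB@8)) EX@9 MEM@10 WB@11
I3 mul r3 <- r1,r2: IF@6 ID@9 stall=0 (-) EX@10 MEM@11 WB@12
I4 add r4 <- r3,r2: IF@9 ID@10 stall=2 (RAW on I3.r3 (WB@12)) EX@13 MEM@14 WB@15
I5 sub r3 <- r4,r4: IF@10 ID@13 stall=2 (RAW on I4.r4 (WB@15)) EX@16 MEM@17 WB@18
I6 add r2 <- r3,r2: IF@13 ID@16 stall=2 (RAW on I5.r3 (WB@18)) EX@19 MEM@20 WB@21

Answer: 5 8 11 12 15 18 21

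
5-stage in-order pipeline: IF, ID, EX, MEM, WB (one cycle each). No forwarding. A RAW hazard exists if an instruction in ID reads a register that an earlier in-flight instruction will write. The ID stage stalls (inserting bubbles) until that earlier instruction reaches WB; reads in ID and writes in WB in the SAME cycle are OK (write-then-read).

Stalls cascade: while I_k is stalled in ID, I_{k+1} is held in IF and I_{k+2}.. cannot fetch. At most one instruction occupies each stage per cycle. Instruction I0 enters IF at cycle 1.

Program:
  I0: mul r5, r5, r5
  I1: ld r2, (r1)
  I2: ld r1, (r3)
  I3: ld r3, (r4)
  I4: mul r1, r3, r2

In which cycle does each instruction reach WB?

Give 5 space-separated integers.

I0 mul r5 <- r5,r5: IF@1 ID@2 stall=0 (-) EX@3 MEM@4 WB@5
I1 ld r2 <- r1: IF@2 ID@3 stall=0 (-) EX@4 MEM@5 WB@6
I2 ld r1 <- r3: IF@3 ID@4 stall=0 (-) EX@5 MEM@6 WB@7
I3 ld r3 <- r4: IF@4 ID@5 stall=0 (-) EX@6 MEM@7 WB@8
I4 mul r1 <- r3,r2: IF@5 ID@6 stall=2 (RAW on I3.r3 (WB@8)) EX@9 MEM@10 WB@11

Answer: 5 6 7 8 11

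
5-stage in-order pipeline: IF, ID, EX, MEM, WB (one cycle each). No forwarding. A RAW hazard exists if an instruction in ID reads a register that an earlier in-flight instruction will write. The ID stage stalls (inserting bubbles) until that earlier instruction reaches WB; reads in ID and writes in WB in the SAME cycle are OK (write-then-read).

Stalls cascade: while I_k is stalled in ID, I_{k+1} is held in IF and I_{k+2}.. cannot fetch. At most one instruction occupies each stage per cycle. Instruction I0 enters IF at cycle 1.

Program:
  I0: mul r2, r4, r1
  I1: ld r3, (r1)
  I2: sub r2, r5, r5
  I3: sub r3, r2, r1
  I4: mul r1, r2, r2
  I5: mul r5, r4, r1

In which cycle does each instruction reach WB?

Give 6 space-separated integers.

I0 mul r2 <- r4,r1: IF@1 ID@2 stall=0 (-) EX@3 MEM@4 WB@5
I1 ld r3 <- r1: IF@2 ID@3 stall=0 (-) EX@4 MEM@5 WB@6
I2 sub r2 <- r5,r5: IF@3 ID@4 stall=0 (-) EX@5 MEM@6 WB@7
I3 sub r3 <- r2,r1: IF@4 ID@5 stall=2 (RAW on I2.r2 (WB@7)) EX@8 MEM@9 WB@10
I4 mul r1 <- r2,r2: IF@5 ID@8 stall=0 (-) EX@9 MEM@10 WB@11
I5 mul r5 <- r4,r1: IF@8 ID@9 stall=2 (RAW on I4.r1 (WB@11)) EX@12 MEM@13 WB@14

Answer: 5 6 7 10 11 14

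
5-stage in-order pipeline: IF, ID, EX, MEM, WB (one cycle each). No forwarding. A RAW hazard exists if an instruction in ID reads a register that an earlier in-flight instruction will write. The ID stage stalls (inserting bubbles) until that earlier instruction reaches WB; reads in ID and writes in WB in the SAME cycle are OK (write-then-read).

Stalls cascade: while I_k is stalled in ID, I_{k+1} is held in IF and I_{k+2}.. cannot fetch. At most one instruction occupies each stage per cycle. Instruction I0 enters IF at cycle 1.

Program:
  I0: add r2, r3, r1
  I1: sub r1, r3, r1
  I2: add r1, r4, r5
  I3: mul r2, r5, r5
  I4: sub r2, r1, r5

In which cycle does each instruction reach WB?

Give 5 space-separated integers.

Answer: 5 6 7 8 10

Derivation:
I0 add r2 <- r3,r1: IF@1 ID@2 stall=0 (-) EX@3 MEM@4 WB@5
I1 sub r1 <- r3,r1: IF@2 ID@3 stall=0 (-) EX@4 MEM@5 WB@6
I2 add r1 <- r4,r5: IF@3 ID@4 stall=0 (-) EX@5 MEM@6 WB@7
I3 mul r2 <- r5,r5: IF@4 ID@5 stall=0 (-) EX@6 MEM@7 WB@8
I4 sub r2 <- r1,r5: IF@5 ID@6 stall=1 (RAW on I2.r1 (WB@7)) EX@8 MEM@9 WB@10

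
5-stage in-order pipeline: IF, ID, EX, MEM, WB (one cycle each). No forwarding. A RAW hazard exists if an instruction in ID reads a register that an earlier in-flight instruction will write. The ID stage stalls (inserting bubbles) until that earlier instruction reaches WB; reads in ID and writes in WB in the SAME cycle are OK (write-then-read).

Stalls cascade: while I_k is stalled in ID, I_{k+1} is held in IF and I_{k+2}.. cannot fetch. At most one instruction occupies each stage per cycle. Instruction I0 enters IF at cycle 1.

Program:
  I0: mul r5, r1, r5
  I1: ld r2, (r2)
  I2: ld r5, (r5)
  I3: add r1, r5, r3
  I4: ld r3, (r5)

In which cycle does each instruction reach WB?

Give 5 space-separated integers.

I0 mul r5 <- r1,r5: IF@1 ID@2 stall=0 (-) EX@3 MEM@4 WB@5
I1 ld r2 <- r2: IF@2 ID@3 stall=0 (-) EX@4 MEM@5 WB@6
I2 ld r5 <- r5: IF@3 ID@4 stall=1 (RAW on I0.r5 (WB@5)) EX@6 MEM@7 WB@8
I3 add r1 <- r5,r3: IF@4 ID@6 stall=2 (RAW on I2.r5 (WB@8)) EX@9 MEM@10 WB@11
I4 ld r3 <- r5: IF@6 ID@9 stall=0 (-) EX@10 MEM@11 WB@12

Answer: 5 6 8 11 12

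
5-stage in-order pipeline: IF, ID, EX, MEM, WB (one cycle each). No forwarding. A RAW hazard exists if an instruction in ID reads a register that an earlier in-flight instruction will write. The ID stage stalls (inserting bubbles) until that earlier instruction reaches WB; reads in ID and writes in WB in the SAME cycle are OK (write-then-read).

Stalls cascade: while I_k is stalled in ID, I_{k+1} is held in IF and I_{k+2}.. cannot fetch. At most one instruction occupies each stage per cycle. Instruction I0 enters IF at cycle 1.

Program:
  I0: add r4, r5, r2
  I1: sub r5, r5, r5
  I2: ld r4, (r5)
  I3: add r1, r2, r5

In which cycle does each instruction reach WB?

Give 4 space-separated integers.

Answer: 5 6 9 10

Derivation:
I0 add r4 <- r5,r2: IF@1 ID@2 stall=0 (-) EX@3 MEM@4 WB@5
I1 sub r5 <- r5,r5: IF@2 ID@3 stall=0 (-) EX@4 MEM@5 WB@6
I2 ld r4 <- r5: IF@3 ID@4 stall=2 (RAW on I1.r5 (WB@6)) EX@7 MEM@8 WB@9
I3 add r1 <- r2,r5: IF@4 ID@7 stall=0 (-) EX@8 MEM@9 WB@10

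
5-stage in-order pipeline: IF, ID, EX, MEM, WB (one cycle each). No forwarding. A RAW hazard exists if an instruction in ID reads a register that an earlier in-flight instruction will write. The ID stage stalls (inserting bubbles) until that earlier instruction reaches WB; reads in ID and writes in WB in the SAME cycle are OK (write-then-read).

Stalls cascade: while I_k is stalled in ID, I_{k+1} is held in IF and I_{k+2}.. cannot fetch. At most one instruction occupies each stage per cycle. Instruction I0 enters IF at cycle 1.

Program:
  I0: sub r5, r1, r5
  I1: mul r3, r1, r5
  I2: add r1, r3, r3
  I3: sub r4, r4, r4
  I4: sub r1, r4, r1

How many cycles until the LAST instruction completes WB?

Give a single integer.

I0 sub r5 <- r1,r5: IF@1 ID@2 stall=0 (-) EX@3 MEM@4 WB@5
I1 mul r3 <- r1,r5: IF@2 ID@3 stall=2 (RAW on I0.r5 (WB@5)) EX@6 MEM@7 WB@8
I2 add r1 <- r3,r3: IF@3 ID@6 stall=2 (RAW on I1.r3 (WB@8)) EX@9 MEM@10 WB@11
I3 sub r4 <- r4,r4: IF@6 ID@9 stall=0 (-) EX@10 MEM@11 WB@12
I4 sub r1 <- r4,r1: IF@9 ID@10 stall=2 (RAW on I3.r4 (WB@12)) EX@13 MEM@14 WB@15

Answer: 15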